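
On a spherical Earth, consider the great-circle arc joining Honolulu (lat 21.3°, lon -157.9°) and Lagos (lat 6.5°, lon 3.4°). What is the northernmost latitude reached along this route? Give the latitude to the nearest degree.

The great circle lies in the plane with unit normal n̂ = (p₁ × p₂)/|p₁ × p₂|.
Here n̂_z ≈ +0.540; the vertex latitude is φ_max = arccos|n̂_z| ≈ 57.3°.

≈ 57°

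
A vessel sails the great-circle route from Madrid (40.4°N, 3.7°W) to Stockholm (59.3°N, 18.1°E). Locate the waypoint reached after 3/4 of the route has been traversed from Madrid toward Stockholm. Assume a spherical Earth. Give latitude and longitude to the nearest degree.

≈ (55°N, 11°E)

Write both endpoints as unit vectors p₁, p₂ with components (cos φ cos λ, cos φ sin λ, sin φ).
The central angle between the endpoints is δ = arccos(p₁·p₂) ≈ 0.407 rad (23.3°).
Interpolate at f = 3/4 with slerp weights a = sin((1−f)δ)/sin δ ≈ 0.257, b = sin(fδ)/sin δ ≈ 0.759.
p = a·p₁ + b·p₂ ≈ (0.563, 0.108, 0.819); φ = arcsin(p_z) ≈ 55.00°, λ = atan2(p_y, p_x) ≈ 10.83°.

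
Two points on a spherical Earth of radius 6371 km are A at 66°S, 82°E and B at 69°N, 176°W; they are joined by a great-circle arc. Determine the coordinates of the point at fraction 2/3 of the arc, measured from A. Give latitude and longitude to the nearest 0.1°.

≈ 26.4°N, 136.9°E

Write both endpoints as unit vectors p₁, p₂ with components (cos φ cos λ, cos φ sin λ, sin φ).
The central angle between the endpoints is δ = arccos(p₁·p₂) ≈ 2.653 rad (152.0°).
Interpolate at f = 2/3 with slerp weights a = sin((1−f)δ)/sin δ ≈ 1.649, b = sin(fδ)/sin δ ≈ 2.090.
p = a·p₁ + b·p₂ ≈ (-0.654, 0.612, 0.445); φ = arcsin(p_z) ≈ 26.41°, λ = atan2(p_y, p_x) ≈ 136.89°.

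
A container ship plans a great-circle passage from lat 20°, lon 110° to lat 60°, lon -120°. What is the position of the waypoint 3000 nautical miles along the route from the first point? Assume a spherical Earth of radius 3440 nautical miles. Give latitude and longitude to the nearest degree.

Write both endpoints as unit vectors p₁, p₂ with components (cos φ cos λ, cos φ sin λ, sin φ).
The central angle between the endpoints is δ = arccos(p₁·p₂) ≈ 1.577 rad (90.3°). The total great-circle distance is δ·R ≈ 1.577 × 3440 ≈ 5424 nmi, so the target fraction is f = 3000/5424 ≈ 0.553.
Interpolate at f ≈ 0.553 with slerp weights a = sin((1−f)δ)/sin δ ≈ 0.648, b = sin(fδ)/sin δ ≈ 0.766.
p = a·p₁ + b·p₂ ≈ (-0.400, 0.240, 0.885); φ = arcsin(p_z) ≈ 62.21°, λ = atan2(p_y, p_x) ≈ 148.97°.

≈ lat 62°, lon 149°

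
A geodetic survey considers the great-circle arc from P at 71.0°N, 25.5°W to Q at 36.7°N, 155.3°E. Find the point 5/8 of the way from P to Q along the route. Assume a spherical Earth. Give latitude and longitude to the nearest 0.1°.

≈ 63.8°N, 155.6°E

Convert each endpoint to a unit vector on the sphere (x = cos φ cos λ, y = cos φ sin λ, z = sin φ).
The central angle between the endpoints is δ = arccos(p₁·p₂) ≈ 1.262 rad (72.3°).
Interpolate at f = 5/8 with slerp weights a = sin((1−f)δ)/sin δ ≈ 0.478, b = sin(fδ)/sin δ ≈ 0.745.
p = a·p₁ + b·p₂ ≈ (-0.402, 0.182, 0.897); φ = arcsin(p_z) ≈ 63.81°, λ = atan2(p_y, p_x) ≈ 155.58°.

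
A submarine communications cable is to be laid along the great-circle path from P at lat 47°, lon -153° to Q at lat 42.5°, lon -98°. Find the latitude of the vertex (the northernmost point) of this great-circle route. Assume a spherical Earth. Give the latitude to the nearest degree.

≈ 49°

The great circle lies in the plane with unit normal n̂ = (p₁ × p₂)/|p₁ × p₂|.
Here n̂_z ≈ +0.662; the vertex latitude is φ_max = arccos|n̂_z| ≈ 48.6°.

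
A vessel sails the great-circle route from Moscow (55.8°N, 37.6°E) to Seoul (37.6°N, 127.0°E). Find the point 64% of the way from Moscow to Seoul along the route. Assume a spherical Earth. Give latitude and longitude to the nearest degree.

≈ 52°N, 104°E

Convert each endpoint to a unit vector on the sphere (x = cos φ cos λ, y = cos φ sin λ, z = sin φ).
The central angle between the endpoints is δ = arccos(p₁·p₂) ≈ 1.036 rad (59.4°).
Interpolate at f = 0.64 with slerp weights a = sin((1−f)δ)/sin δ ≈ 0.424, b = sin(fδ)/sin δ ≈ 0.715.
p = a·p₁ + b·p₂ ≈ (-0.153, 0.598, 0.787); φ = arcsin(p_z) ≈ 51.89°, λ = atan2(p_y, p_x) ≈ 104.31°.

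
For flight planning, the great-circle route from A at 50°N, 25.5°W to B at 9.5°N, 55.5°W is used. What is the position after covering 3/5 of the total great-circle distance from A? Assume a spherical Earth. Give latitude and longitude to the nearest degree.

Convert each endpoint to a unit vector on the sphere (x = cos φ cos λ, y = cos φ sin λ, z = sin φ).
The central angle between the endpoints is δ = arccos(p₁·p₂) ≈ 0.829 rad (47.5°).
Interpolate at f = 3/5 with slerp weights a = sin((1−f)δ)/sin δ ≈ 0.442, b = sin(fδ)/sin δ ≈ 0.647.
p = a·p₁ + b·p₂ ≈ (0.618, -0.648, 0.445); φ = arcsin(p_z) ≈ 26.43°, λ = atan2(p_y, p_x) ≈ -46.38°.

≈ 26°N, 46°W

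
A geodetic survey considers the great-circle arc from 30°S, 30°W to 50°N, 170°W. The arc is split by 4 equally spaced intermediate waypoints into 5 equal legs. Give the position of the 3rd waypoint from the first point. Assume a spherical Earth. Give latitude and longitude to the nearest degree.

≈ 36°N, 90°W

The haversine formula gives a central angle δ ≈ 2.514 rad (144.0°) between the endpoints.
Interpolate at f = 3/5 with slerp weights a = sin((1−f)δ)/sin δ ≈ 1.438, b = sin(fδ)/sin δ ≈ 1.700.
p = a·p₁ + b·p₂ ≈ (0.003, -0.812, 0.583); φ = arcsin(p_z) ≈ 35.66°, λ = atan2(p_y, p_x) ≈ -89.81°.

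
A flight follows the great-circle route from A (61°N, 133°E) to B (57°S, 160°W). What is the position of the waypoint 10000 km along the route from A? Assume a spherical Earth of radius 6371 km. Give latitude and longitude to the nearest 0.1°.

Write both endpoints as unit vectors p₁, p₂ with components (cos φ cos λ, cos φ sin λ, sin φ).
The central angle between the endpoints is δ = arccos(p₁·p₂) ≈ 2.253 rad (129.1°). The total great-circle distance is δ·R ≈ 2.253 × 6371 ≈ 14353 km, so the target fraction is f = 10000/14353 ≈ 0.697.
Interpolate at f ≈ 0.697 with slerp weights a = sin((1−f)δ)/sin δ ≈ 0.813, b = sin(fδ)/sin δ ≈ 1.288.
p = a·p₁ + b·p₂ ≈ (-0.928, 0.048, -0.369); φ = arcsin(p_z) ≈ -21.66°, λ = atan2(p_y, p_x) ≈ 177.02°.

≈ (21.7°S, 177.0°E)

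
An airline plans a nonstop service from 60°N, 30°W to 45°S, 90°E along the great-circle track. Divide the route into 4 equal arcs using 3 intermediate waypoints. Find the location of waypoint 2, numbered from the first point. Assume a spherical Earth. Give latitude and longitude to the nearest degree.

≈ 14°N, 47°E

Convert each endpoint to a unit vector on the sphere (x = cos φ cos λ, y = cos φ sin λ, z = sin φ).
The central angle between the endpoints is δ = arccos(p₁·p₂) ≈ 2.480 rad (142.1°).
Interpolate at f = 2/4 with slerp weights a = sin((1−f)δ)/sin δ ≈ 1.540, b = sin(fδ)/sin δ ≈ 1.540.
p = a·p₁ + b·p₂ ≈ (0.667, 0.704, 0.245); φ = arcsin(p_z) ≈ 14.17°, λ = atan2(p_y, p_x) ≈ 46.55°.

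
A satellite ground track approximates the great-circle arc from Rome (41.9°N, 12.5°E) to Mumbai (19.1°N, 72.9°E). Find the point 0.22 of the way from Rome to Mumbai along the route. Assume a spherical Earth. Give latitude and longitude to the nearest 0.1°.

≈ 39.8°N, 28.4°E

From cos δ = sin φ₁ sin φ₂ + cos φ₁ cos φ₂ cos Δλ, the central angle is δ ≈ 0.969 rad (55.5°).
Interpolate at f = 0.22 with slerp weights a = sin((1−f)δ)/sin δ ≈ 0.832, b = sin(fδ)/sin δ ≈ 0.257.
p = a·p₁ + b·p₂ ≈ (0.676, 0.366, 0.640); φ = arcsin(p_z) ≈ 39.77°, λ = atan2(p_y, p_x) ≈ 28.42°.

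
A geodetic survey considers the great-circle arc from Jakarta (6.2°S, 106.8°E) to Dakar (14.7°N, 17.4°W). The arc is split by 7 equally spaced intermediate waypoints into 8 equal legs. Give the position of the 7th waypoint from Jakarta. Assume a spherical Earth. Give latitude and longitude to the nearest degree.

≈ 15°N, 1°W

Convert each endpoint to a unit vector on the sphere (x = cos φ cos λ, y = cos φ sin λ, z = sin φ).
The central angle between the endpoints is δ = arccos(p₁·p₂) ≈ 2.175 rad (124.6°).
Interpolate at f = 7/8 with slerp weights a = sin((1−f)δ)/sin δ ≈ 0.326, b = sin(fδ)/sin δ ≈ 1.149.
p = a·p₁ + b·p₂ ≈ (0.966, -0.022, 0.256); φ = arcsin(p_z) ≈ 14.85°, λ = atan2(p_y, p_x) ≈ -1.29°.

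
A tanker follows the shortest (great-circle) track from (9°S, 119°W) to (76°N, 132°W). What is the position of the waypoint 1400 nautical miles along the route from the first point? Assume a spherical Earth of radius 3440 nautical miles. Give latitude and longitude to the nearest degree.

≈ (14°N, 120°W)

Convert each endpoint to a unit vector on the sphere (x = cos φ cos λ, y = cos φ sin λ, z = sin φ).
The central angle between the endpoints is δ = arccos(p₁·p₂) ≈ 1.490 rad (85.4°). The total great-circle distance is δ·R ≈ 1.490 × 3440 ≈ 5124 nmi, so the target fraction is f = 1400/5124 ≈ 0.273.
Interpolate at f ≈ 0.273 with slerp weights a = sin((1−f)δ)/sin δ ≈ 0.886, b = sin(fδ)/sin δ ≈ 0.397.
p = a·p₁ + b·p₂ ≈ (-0.489, -0.837, 0.247); φ = arcsin(p_z) ≈ 14.28°, λ = atan2(p_y, p_x) ≈ -120.28°.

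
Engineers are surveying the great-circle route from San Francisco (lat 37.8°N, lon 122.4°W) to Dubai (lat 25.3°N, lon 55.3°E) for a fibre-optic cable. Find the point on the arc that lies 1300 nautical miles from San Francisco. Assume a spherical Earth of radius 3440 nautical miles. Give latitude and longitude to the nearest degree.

≈ lat 59°N, lon 121°W

Convert each endpoint to a unit vector on the sphere (x = cos φ cos λ, y = cos φ sin λ, z = sin φ).
The central angle between the endpoints is δ = arccos(p₁·p₂) ≈ 2.040 rad (116.9°). The total great-circle distance is δ·R ≈ 2.040 × 3440 ≈ 7016 nmi, so the target fraction is f = 1300/7016 ≈ 0.185.
Interpolate at f ≈ 0.185 with slerp weights a = sin((1−f)δ)/sin δ ≈ 1.116, b = sin(fδ)/sin δ ≈ 0.414.
p = a·p₁ + b·p₂ ≈ (-0.260, -0.437, 0.861); φ = arcsin(p_z) ≈ 59.43°, λ = atan2(p_y, p_x) ≈ -120.71°.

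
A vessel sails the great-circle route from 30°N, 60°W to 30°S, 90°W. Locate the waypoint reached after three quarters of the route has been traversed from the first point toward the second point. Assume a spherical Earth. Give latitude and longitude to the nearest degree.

Write both endpoints as unit vectors p₁, p₂ with components (cos φ cos λ, cos φ sin λ, sin φ).
The central angle between the endpoints is δ = arccos(p₁·p₂) ≈ 1.160 rad (66.5°).
Interpolate at f = 3/4 with slerp weights a = sin((1−f)δ)/sin δ ≈ 0.312, b = sin(fδ)/sin δ ≈ 0.834.
p = a·p₁ + b·p₂ ≈ (0.135, -0.956, -0.261); φ = arcsin(p_z) ≈ -15.12°, λ = atan2(p_y, p_x) ≈ -81.96°.

≈ 15°S, 82°W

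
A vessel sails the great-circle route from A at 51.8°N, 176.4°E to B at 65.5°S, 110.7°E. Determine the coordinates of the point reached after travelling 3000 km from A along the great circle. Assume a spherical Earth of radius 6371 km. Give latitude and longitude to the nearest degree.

≈ 27°N, 162°E

Convert each endpoint to a unit vector on the sphere (x = cos φ cos λ, y = cos φ sin λ, z = sin φ).
The central angle between the endpoints is δ = arccos(p₁·p₂) ≈ 2.226 rad (127.6°). The total great-circle distance is δ·R ≈ 2.226 × 6371 ≈ 14184 km, so the target fraction is f = 3000/14184 ≈ 0.212.
Interpolate at f ≈ 0.212 with slerp weights a = sin((1−f)δ)/sin δ ≈ 1.240, b = sin(fδ)/sin δ ≈ 0.572.
p = a·p₁ + b·p₂ ≈ (-0.849, 0.270, 0.454); φ = arcsin(p_z) ≈ 26.98°, λ = atan2(p_y, p_x) ≈ 162.35°.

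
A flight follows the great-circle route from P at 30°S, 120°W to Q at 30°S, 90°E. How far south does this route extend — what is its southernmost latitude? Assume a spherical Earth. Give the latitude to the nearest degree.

The great circle lies in the plane with unit normal n̂ = (p₁ × p₂)/|p₁ × p₂|.
Here n̂_z ≈ -0.409; the vertex latitude is φ_max = arccos|n̂_z| ≈ 65.9°.
Check via Clairaut: cos φ_max = |cos φ₁| · sin C = cos(30.0°)·sin(151.8°) ≈ 0.409, again giving ≈ 65.9°.

≈ 66°S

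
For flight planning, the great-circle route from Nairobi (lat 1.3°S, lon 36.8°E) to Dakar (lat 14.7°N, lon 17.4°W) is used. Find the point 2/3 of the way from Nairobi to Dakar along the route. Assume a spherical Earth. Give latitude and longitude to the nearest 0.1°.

Write both endpoints as unit vectors p₁, p₂ with components (cos φ cos λ, cos φ sin λ, sin φ).
The central angle between the endpoints is δ = arccos(p₁·p₂) ≈ 0.977 rad (56.0°).
Interpolate at f = 2/3 with slerp weights a = sin((1−f)δ)/sin δ ≈ 0.386, b = sin(fδ)/sin δ ≈ 0.731.
p = a·p₁ + b·p₂ ≈ (0.984, 0.020, 0.177); φ = arcsin(p_z) ≈ 10.19°, λ = atan2(p_y, p_x) ≈ 1.14°.

≈ lat 10.2°N, lon 1.1°E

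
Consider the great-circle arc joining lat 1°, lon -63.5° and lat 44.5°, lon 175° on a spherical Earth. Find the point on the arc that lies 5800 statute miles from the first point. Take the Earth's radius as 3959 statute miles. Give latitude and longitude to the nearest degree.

Write both endpoints as unit vectors p₁, p₂ with components (cos φ cos λ, cos φ sin λ, sin φ).
The central angle between the endpoints is δ = arccos(p₁·p₂) ≈ 1.939 rad (111.1°). The total great-circle distance is δ·R ≈ 1.939 × 3959 ≈ 7678 mi, so the target fraction is f = 5800/7678 ≈ 0.755.
Interpolate at f ≈ 0.755 with slerp weights a = sin((1−f)δ)/sin δ ≈ 0.490, b = sin(fδ)/sin δ ≈ 1.066.
p = a·p₁ + b·p₂ ≈ (-0.539, -0.372, 0.756); φ = arcsin(p_z) ≈ 49.09°, λ = atan2(p_y, p_x) ≈ -145.39°.

≈ lat 49°, lon -145°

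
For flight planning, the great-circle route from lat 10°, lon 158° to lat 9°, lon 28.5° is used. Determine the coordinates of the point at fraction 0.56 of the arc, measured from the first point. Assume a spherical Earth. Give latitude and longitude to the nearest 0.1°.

≈ lat 21.1°, lon 84.9°

Write both endpoints as unit vectors p₁, p₂ with components (cos φ cos λ, cos φ sin λ, sin φ).
The central angle between the endpoints is δ = arccos(p₁·p₂) ≈ 2.204 rad (126.3°).
Interpolate at f = 0.56 with slerp weights a = sin((1−f)δ)/sin δ ≈ 1.023, b = sin(fδ)/sin δ ≈ 1.171.
p = a·p₁ + b·p₂ ≈ (0.082, 0.929, 0.361); φ = arcsin(p_z) ≈ 21.15°, λ = atan2(p_y, p_x) ≈ 84.95°.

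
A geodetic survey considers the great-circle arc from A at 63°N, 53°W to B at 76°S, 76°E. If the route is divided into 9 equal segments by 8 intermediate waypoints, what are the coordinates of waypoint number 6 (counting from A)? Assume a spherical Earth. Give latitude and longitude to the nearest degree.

≈ 38°S, 13°W

Write both endpoints as unit vectors p₁, p₂ with components (cos φ cos λ, cos φ sin λ, sin φ).
The central angle between the endpoints is δ = arccos(p₁·p₂) ≈ 2.775 rad (159.0°).
Interpolate at f = 6/9 with slerp weights a = sin((1−f)δ)/sin δ ≈ 2.230, b = sin(fδ)/sin δ ≈ 2.684.
p = a·p₁ + b·p₂ ≈ (0.766, -0.179, -0.617); φ = arcsin(p_z) ≈ -38.11°, λ = atan2(p_y, p_x) ≈ -13.11°.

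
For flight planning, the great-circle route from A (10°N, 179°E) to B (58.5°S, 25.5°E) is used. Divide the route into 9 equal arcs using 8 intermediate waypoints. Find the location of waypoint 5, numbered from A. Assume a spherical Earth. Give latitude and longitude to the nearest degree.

Write both endpoints as unit vectors p₁, p₂ with components (cos φ cos λ, cos φ sin λ, sin φ).
The central angle between the endpoints is δ = arccos(p₁·p₂) ≈ 2.225 rad (127.5°).
Interpolate at f = 5/9 with slerp weights a = sin((1−f)δ)/sin δ ≈ 1.053, b = sin(fδ)/sin δ ≈ 1.190.
p = a·p₁ + b·p₂ ≈ (-0.475, 0.286, -0.832); φ = arcsin(p_z) ≈ -56.31°, λ = atan2(p_y, p_x) ≈ 148.98°.

≈ (56°S, 149°E)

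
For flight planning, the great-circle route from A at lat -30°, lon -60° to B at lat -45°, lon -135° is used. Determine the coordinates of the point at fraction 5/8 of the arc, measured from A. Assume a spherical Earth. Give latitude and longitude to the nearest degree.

The haversine formula gives a central angle δ ≈ 1.033 rad (59.2°) between the endpoints.
Interpolate at f = 5/8 with slerp weights a = sin((1−f)δ)/sin δ ≈ 0.440, b = sin(fδ)/sin δ ≈ 0.701.
p = a·p₁ + b·p₂ ≈ (-0.160, -0.680, -0.715); φ = arcsin(p_z) ≈ -45.67°, λ = atan2(p_y, p_x) ≈ -103.22°.

≈ lat -46°, lon -103°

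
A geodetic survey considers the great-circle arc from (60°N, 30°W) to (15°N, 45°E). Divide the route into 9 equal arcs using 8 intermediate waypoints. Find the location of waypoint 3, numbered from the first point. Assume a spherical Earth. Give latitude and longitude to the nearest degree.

≈ (51°N, 9°E)

Convert each endpoint to a unit vector on the sphere (x = cos φ cos λ, y = cos φ sin λ, z = sin φ).
The central angle between the endpoints is δ = arccos(p₁·p₂) ≈ 1.214 rad (69.6°).
Interpolate at f = 3/9 with slerp weights a = sin((1−f)δ)/sin δ ≈ 0.773, b = sin(fδ)/sin δ ≈ 0.420.
p = a·p₁ + b·p₂ ≈ (0.622, 0.094, 0.778); φ = arcsin(p_z) ≈ 51.06°, λ = atan2(p_y, p_x) ≈ 8.59°.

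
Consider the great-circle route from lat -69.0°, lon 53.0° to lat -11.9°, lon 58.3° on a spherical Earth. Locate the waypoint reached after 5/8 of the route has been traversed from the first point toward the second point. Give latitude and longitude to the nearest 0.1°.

Convert each endpoint to a unit vector on the sphere (x = cos φ cos λ, y = cos φ sin λ, z = sin φ).
The central angle between the endpoints is δ = arccos(p₁·p₂) ≈ 0.998 rad (57.2°).
Interpolate at f = 5/8 with slerp weights a = sin((1−f)δ)/sin δ ≈ 0.435, b = sin(fδ)/sin δ ≈ 0.695.
p = a·p₁ + b·p₂ ≈ (0.451, 0.703, -0.549); φ = arcsin(p_z) ≈ -33.33°, λ = atan2(p_y, p_x) ≈ 57.31°.

≈ lat -33.3°, lon 57.3°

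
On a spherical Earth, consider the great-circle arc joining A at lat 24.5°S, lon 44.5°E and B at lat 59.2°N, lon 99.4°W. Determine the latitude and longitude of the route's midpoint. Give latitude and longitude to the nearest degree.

≈ lat 37°N, lon 13°E

Convert each endpoint to a unit vector on the sphere (x = cos φ cos λ, y = cos φ sin λ, z = sin φ).
The central angle between the endpoints is δ = arccos(p₁·p₂) ≈ 2.393 rad (137.1°).
Interpolate at f = 1/2 with slerp weights a = sin((1−f)δ)/sin δ ≈ 1.368, b = sin(fδ)/sin δ ≈ 1.368.
p = a·p₁ + b·p₂ ≈ (0.773, 0.181, 0.608); φ = arcsin(p_z) ≈ 37.42°, λ = atan2(p_y, p_x) ≈ 13.20°.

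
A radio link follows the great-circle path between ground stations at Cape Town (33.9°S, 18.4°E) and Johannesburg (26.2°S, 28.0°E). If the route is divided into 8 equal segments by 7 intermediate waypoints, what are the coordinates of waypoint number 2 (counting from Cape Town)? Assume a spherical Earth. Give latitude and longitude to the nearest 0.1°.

Convert each endpoint to a unit vector on the sphere (x = cos φ cos λ, y = cos φ sin λ, z = sin φ).
The central angle between the endpoints is δ = arccos(p₁·p₂) ≈ 0.198 rad (11.3°).
Interpolate at f = 2/8 with slerp weights a = sin((1−f)δ)/sin δ ≈ 0.752, b = sin(fδ)/sin δ ≈ 0.252.
p = a·p₁ + b·p₂ ≈ (0.792, 0.303, -0.531); φ = arcsin(p_z) ≈ -32.04°, λ = atan2(p_y, p_x) ≈ 20.94°.

≈ 32.0°S, 20.9°E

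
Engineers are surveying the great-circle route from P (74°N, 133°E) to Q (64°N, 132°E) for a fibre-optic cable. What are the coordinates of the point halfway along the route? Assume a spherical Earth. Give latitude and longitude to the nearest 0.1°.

≈ (69.0°N, 132.4°E)

Write both endpoints as unit vectors p₁, p₂ with components (cos φ cos λ, cos φ sin λ, sin φ).
The central angle between the endpoints is δ = arccos(p₁·p₂) ≈ 0.175 rad (10.0°).
Interpolate at f = 1/2 with slerp weights a = sin((1−f)δ)/sin δ ≈ 0.502, b = sin(fδ)/sin δ ≈ 0.502.
p = a·p₁ + b·p₂ ≈ (-0.242, 0.265, 0.934); φ = arcsin(p_z) ≈ 69.00°, λ = atan2(p_y, p_x) ≈ 132.39°.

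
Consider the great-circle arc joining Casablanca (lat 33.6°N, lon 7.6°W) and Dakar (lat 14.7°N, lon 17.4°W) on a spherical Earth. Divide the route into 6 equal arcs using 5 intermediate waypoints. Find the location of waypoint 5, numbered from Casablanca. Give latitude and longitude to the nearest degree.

≈ lat 18°N, lon 16°W

The haversine formula gives a central angle δ ≈ 0.364 rad (20.9°) between the endpoints.
Interpolate at f = 5/6 with slerp weights a = sin((1−f)δ)/sin δ ≈ 0.170, b = sin(fδ)/sin δ ≈ 0.839.
p = a·p₁ + b·p₂ ≈ (0.915, -0.261, 0.307); φ = arcsin(p_z) ≈ 17.89°, λ = atan2(p_y, p_x) ≈ -15.95°.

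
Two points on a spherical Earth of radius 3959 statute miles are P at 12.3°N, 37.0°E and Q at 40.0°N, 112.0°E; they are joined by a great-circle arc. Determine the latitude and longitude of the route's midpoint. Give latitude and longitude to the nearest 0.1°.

≈ 31.6°N, 69.2°E

Write both endpoints as unit vectors p₁, p₂ with components (cos φ cos λ, cos φ sin λ, sin φ).
The central angle between the endpoints is δ = arccos(p₁·p₂) ≈ 1.234 rad (70.7°).
Interpolate at f = 1/2 with slerp weights a = sin((1−f)δ)/sin δ ≈ 0.613, b = sin(fδ)/sin δ ≈ 0.613.
p = a·p₁ + b·p₂ ≈ (0.302, 0.796, 0.525); φ = arcsin(p_z) ≈ 31.64°, λ = atan2(p_y, p_x) ≈ 69.19°.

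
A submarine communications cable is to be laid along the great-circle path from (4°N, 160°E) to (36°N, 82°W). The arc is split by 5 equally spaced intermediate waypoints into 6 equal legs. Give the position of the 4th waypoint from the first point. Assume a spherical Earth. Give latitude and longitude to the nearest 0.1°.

Write both endpoints as unit vectors p₁, p₂ with components (cos φ cos λ, cos φ sin λ, sin φ).
The central angle between the endpoints is δ = arccos(p₁·p₂) ≈ 1.915 rad (109.7°).
Interpolate at f = 4/6 with slerp weights a = sin((1−f)δ)/sin δ ≈ 0.633, b = sin(fδ)/sin δ ≈ 1.017.
p = a·p₁ + b·p₂ ≈ (-0.479, -0.599, 0.642); φ = arcsin(p_z) ≈ 39.94°, λ = atan2(p_y, p_x) ≈ -128.67°.

≈ (39.9°N, 128.7°W)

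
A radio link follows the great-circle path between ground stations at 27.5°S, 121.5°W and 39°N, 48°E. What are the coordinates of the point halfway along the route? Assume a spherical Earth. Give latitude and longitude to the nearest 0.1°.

From cos δ = sin φ₁ sin φ₂ + cos φ₁ cos φ₂ cos Δλ, the central angle is δ ≈ 2.889 rad (165.6°).
Interpolate at f = 1/2 with slerp weights a = sin((1−f)δ)/sin δ ≈ 3.977, b = sin(fδ)/sin δ ≈ 3.977.
p = a·p₁ + b·p₂ ≈ (0.225, -0.711, 0.666); φ = arcsin(p_z) ≈ 41.79°, λ = atan2(p_y, p_x) ≈ -72.45°.

≈ 41.8°N, 72.4°W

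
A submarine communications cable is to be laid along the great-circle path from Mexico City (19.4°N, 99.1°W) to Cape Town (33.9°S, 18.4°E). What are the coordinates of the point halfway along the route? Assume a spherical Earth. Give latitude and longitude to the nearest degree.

From cos δ = sin φ₁ sin φ₂ + cos φ₁ cos φ₂ cos Δλ, the central angle is δ ≈ 2.149 rad (123.1°).
Interpolate at f = 1/2 with slerp weights a = sin((1−f)δ)/sin δ ≈ 1.050, b = sin(fδ)/sin δ ≈ 1.050.
p = a·p₁ + b·p₂ ≈ (0.671, -0.703, -0.237); φ = arcsin(p_z) ≈ -13.71°, λ = atan2(p_y, p_x) ≈ -46.36°.

≈ 14°S, 46°W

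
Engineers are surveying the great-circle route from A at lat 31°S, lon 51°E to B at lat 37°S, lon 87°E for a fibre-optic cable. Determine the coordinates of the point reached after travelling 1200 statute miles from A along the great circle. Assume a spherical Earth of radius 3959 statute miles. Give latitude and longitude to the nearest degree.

The haversine formula gives a central angle δ ≈ 0.528 rad (30.3°) between the endpoints. The total great-circle distance is δ·R ≈ 0.528 × 3959 ≈ 2091 mi, so the target fraction is f = 1200/2091 ≈ 0.574.
Interpolate at f ≈ 0.574 with slerp weights a = sin((1−f)δ)/sin δ ≈ 0.443, b = sin(fδ)/sin δ ≈ 0.592.
p = a·p₁ + b·p₂ ≈ (0.264, 0.767, -0.585); φ = arcsin(p_z) ≈ -35.77°, λ = atan2(p_y, p_x) ≈ 71.04°.

≈ lat 36°S, lon 71°E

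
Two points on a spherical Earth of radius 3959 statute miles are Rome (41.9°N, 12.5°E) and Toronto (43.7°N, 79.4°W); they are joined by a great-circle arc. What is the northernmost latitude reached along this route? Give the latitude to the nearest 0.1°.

The great circle lies in the plane with unit normal n̂ = (p₁ × p₂)/|p₁ × p₂|.
Here n̂_z ≈ -0.600; the vertex latitude is φ_max = arccos|n̂_z| ≈ 53.1°.
Check via Clairaut: cos φ_max = |cos φ₁| · sin C = cos(41.9°)·sin(53.7°) ≈ 0.600, again giving ≈ 53.1°.

≈ 53.1°N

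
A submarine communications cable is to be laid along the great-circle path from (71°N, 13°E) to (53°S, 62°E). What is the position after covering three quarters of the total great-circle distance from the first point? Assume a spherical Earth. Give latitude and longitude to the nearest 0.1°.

Write both endpoints as unit vectors p₁, p₂ with components (cos φ cos λ, cos φ sin λ, sin φ).
The central angle between the endpoints is δ = arccos(p₁·p₂) ≈ 2.248 rad (128.8°).
Interpolate at f = 3/4 with slerp weights a = sin((1−f)δ)/sin δ ≈ 0.684, b = sin(fδ)/sin δ ≈ 1.275.
p = a·p₁ + b·p₂ ≈ (0.577, 0.727, -0.371); φ = arcsin(p_z) ≈ -21.81°, λ = atan2(p_y, p_x) ≈ 51.58°.

≈ (21.8°S, 51.6°E)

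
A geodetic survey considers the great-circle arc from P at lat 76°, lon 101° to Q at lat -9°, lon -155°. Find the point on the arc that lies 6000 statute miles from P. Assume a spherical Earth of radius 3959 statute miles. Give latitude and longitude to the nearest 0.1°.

≈ lat 5.8°, lon -158.6°

Convert each endpoint to a unit vector on the sphere (x = cos φ cos λ, y = cos φ sin λ, z = sin φ).
The central angle between the endpoints is δ = arccos(p₁·p₂) ≈ 1.782 rad (102.1°). The total great-circle distance is δ·R ≈ 1.782 × 3959 ≈ 7055 mi, so the target fraction is f = 6000/7055 ≈ 0.850.
Interpolate at f ≈ 0.850 with slerp weights a = sin((1−f)δ)/sin δ ≈ 0.269, b = sin(fδ)/sin δ ≈ 1.021.
p = a·p₁ + b·p₂ ≈ (-0.927, -0.362, 0.102); φ = arcsin(p_z) ≈ 5.83°, λ = atan2(p_y, p_x) ≈ -158.64°.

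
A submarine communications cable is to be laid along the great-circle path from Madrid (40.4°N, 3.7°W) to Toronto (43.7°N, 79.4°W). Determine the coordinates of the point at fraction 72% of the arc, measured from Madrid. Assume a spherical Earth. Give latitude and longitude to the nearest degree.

≈ 48°N, 58°W

Convert each endpoint to a unit vector on the sphere (x = cos φ cos λ, y = cos φ sin λ, z = sin φ).
The central angle between the endpoints is δ = arccos(p₁·p₂) ≈ 0.947 rad (54.3°).
Interpolate at f = 0.72 with slerp weights a = sin((1−f)δ)/sin δ ≈ 0.323, b = sin(fδ)/sin δ ≈ 0.777.
p = a·p₁ + b·p₂ ≈ (0.349, -0.568, 0.746); φ = arcsin(p_z) ≈ 48.22°, λ = atan2(p_y, p_x) ≈ -58.44°.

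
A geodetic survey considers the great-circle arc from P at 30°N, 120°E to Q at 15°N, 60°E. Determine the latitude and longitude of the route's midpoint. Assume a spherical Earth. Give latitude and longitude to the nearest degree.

The haversine formula gives a central angle δ ≈ 0.991 rad (56.8°) between the endpoints.
Interpolate at f = 1/2 with slerp weights a = sin((1−f)δ)/sin δ ≈ 0.568, b = sin(fδ)/sin δ ≈ 0.568.
p = a·p₁ + b·p₂ ≈ (0.028, 0.902, 0.431); φ = arcsin(p_z) ≈ 25.55°, λ = atan2(p_y, p_x) ≈ 88.20°.

≈ 26°N, 88°E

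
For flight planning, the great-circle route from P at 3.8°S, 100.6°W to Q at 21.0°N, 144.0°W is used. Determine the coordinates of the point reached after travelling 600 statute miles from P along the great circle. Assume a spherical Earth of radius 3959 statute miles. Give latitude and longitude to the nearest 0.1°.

Write both endpoints as unit vectors p₁, p₂ with components (cos φ cos λ, cos φ sin λ, sin φ).
The central angle between the endpoints is δ = arccos(p₁·p₂) ≈ 0.859 rad (49.2°). The total great-circle distance is δ·R ≈ 0.859 × 3959 ≈ 3401 mi, so the target fraction is f = 600/3401 ≈ 0.176.
Interpolate at f ≈ 0.176 with slerp weights a = sin((1−f)δ)/sin δ ≈ 0.858, b = sin(fδ)/sin δ ≈ 0.199.
p = a·p₁ + b·p₂ ≈ (-0.308, -0.951, 0.015); φ = arcsin(p_z) ≈ 0.83°, λ = atan2(p_y, p_x) ≈ -107.95°.

≈ 0.8°N, 107.9°W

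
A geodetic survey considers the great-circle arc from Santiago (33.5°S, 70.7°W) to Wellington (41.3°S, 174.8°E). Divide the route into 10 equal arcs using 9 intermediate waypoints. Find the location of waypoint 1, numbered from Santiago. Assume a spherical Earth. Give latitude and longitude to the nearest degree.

≈ 39°S, 78°W

From cos δ = sin φ₁ sin φ₂ + cos φ₁ cos φ₂ cos Δλ, the central angle is δ ≈ 1.466 rad (84.0°).
Interpolate at f = 1/10 with slerp weights a = sin((1−f)δ)/sin δ ≈ 0.974, b = sin(fδ)/sin δ ≈ 0.147.
p = a·p₁ + b·p₂ ≈ (0.159, -0.756, -0.634); φ = arcsin(p_z) ≈ -39.38°, λ = atan2(p_y, p_x) ≈ -78.16°.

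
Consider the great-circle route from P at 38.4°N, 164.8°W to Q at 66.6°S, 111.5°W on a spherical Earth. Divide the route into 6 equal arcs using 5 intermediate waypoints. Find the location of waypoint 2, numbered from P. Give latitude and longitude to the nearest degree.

≈ 3°N, 153°W

Write both endpoints as unit vectors p₁, p₂ with components (cos φ cos λ, cos φ sin λ, sin φ).
The central angle between the endpoints is δ = arccos(p₁·p₂) ≈ 1.965 rad (112.6°).
Interpolate at f = 2/6 with slerp weights a = sin((1−f)δ)/sin δ ≈ 1.046, b = sin(fδ)/sin δ ≈ 0.660.
p = a·p₁ + b·p₂ ≈ (-0.887, -0.459, 0.045); φ = arcsin(p_z) ≈ 2.55°, λ = atan2(p_y, p_x) ≈ -152.66°.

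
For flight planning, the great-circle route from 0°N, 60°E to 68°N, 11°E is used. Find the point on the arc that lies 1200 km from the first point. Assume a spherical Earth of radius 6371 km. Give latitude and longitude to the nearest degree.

From cos δ = sin φ₁ sin φ₂ + cos φ₁ cos φ₂ cos Δλ, the central angle is δ ≈ 1.322 rad (75.8°). The total great-circle distance is δ·R ≈ 1.322 × 6371 ≈ 8426 km, so the target fraction is f = 1200/8426 ≈ 0.142.
Interpolate at f ≈ 0.142 with slerp weights a = sin((1−f)δ)/sin δ ≈ 0.935, b = sin(fδ)/sin δ ≈ 0.193.
p = a·p₁ + b·p₂ ≈ (0.538, 0.823, 0.179); φ = arcsin(p_z) ≈ 10.32°, λ = atan2(p_y, p_x) ≈ 56.82°.

≈ 10°N, 57°E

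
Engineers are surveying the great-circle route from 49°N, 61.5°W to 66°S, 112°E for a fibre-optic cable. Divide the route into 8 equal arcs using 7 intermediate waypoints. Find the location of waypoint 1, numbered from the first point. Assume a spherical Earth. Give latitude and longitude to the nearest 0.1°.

From cos δ = sin φ₁ sin φ₂ + cos φ₁ cos φ₂ cos Δλ, the central angle is δ ≈ 2.839 rad (162.7°).
Interpolate at f = 1/8 with slerp weights a = sin((1−f)δ)/sin δ ≈ 2.051, b = sin(fδ)/sin δ ≈ 1.166.
p = a·p₁ + b·p₂ ≈ (0.464, -0.743, 0.482); φ = arcsin(p_z) ≈ 28.85°, λ = atan2(p_y, p_x) ≈ -57.98°.

≈ 28.8°N, 58.0°W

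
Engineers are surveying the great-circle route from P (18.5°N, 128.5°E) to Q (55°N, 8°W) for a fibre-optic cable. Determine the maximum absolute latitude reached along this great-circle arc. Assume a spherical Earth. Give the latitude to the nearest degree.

The great circle lies in the plane with unit normal n̂ = (p₁ × p₂)/|p₁ × p₂|.
Here n̂_z ≈ -0.378; the vertex latitude is φ_max = arccos|n̂_z| ≈ 67.8°.

≈ 68°N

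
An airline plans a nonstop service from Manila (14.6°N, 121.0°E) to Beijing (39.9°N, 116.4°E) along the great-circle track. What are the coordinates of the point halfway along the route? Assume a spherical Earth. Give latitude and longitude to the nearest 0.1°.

Convert each endpoint to a unit vector on the sphere (x = cos φ cos λ, y = cos φ sin λ, z = sin φ).
The central angle between the endpoints is δ = arccos(p₁·p₂) ≈ 0.447 rad (25.6°).
Interpolate at f = 1/2 with slerp weights a = sin((1−f)δ)/sin δ ≈ 0.513, b = sin(fδ)/sin δ ≈ 0.513.
p = a·p₁ + b·p₂ ≈ (-0.430, 0.778, 0.458); φ = arcsin(p_z) ≈ 27.27°, λ = atan2(p_y, p_x) ≈ 118.97°.

≈ (27.3°N, 119.0°E)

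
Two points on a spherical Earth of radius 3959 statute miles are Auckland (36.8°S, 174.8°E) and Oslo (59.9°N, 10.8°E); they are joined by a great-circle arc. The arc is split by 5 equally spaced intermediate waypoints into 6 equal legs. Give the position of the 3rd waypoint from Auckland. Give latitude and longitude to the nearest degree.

≈ 37°N, 151°E

Write both endpoints as unit vectors p₁, p₂ with components (cos φ cos λ, cos φ sin λ, sin φ).
The central angle between the endpoints is δ = arccos(p₁·p₂) ≈ 2.700 rad (154.7°).
Interpolate at f = 3/6 with slerp weights a = sin((1−f)δ)/sin δ ≈ 2.285, b = sin(fδ)/sin δ ≈ 2.285.
p = a·p₁ + b·p₂ ≈ (-0.697, 0.381, 0.608); φ = arcsin(p_z) ≈ 37.46°, λ = atan2(p_y, p_x) ≈ 151.35°.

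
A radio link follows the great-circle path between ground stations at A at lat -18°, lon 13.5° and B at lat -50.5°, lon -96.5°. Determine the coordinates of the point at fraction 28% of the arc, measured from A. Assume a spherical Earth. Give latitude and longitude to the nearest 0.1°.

From cos δ = sin φ₁ sin φ₂ + cos φ₁ cos φ₂ cos Δλ, the central angle is δ ≈ 1.539 rad (88.2°).
Interpolate at f = 0.28 with slerp weights a = sin((1−f)δ)/sin δ ≈ 0.895, b = sin(fδ)/sin δ ≈ 0.418.
p = a·p₁ + b·p₂ ≈ (0.798, -0.065, -0.599); φ = arcsin(p_z) ≈ -36.81°, λ = atan2(p_y, p_x) ≈ -4.68°.

≈ lat -36.8°, lon -4.7°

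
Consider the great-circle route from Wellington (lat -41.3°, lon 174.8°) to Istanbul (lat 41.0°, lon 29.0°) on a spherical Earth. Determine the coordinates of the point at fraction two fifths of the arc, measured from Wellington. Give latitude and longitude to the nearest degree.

≈ lat -11°, lon 113°

Convert each endpoint to a unit vector on the sphere (x = cos φ cos λ, y = cos φ sin λ, z = sin φ).
The central angle between the endpoints is δ = arccos(p₁·p₂) ≈ 2.695 rad (154.4°).
Interpolate at f = 2/5 with slerp weights a = sin((1−f)δ)/sin δ ≈ 2.313, b = sin(fδ)/sin δ ≈ 2.040.
p = a·p₁ + b·p₂ ≈ (-0.384, 0.904, -0.188); φ = arcsin(p_z) ≈ -10.85°, λ = atan2(p_y, p_x) ≈ 113.02°.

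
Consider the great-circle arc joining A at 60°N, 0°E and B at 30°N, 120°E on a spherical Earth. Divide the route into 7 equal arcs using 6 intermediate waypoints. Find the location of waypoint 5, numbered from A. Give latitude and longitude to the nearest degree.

≈ 49°N, 105°E

From cos δ = sin φ₁ sin φ₂ + cos φ₁ cos φ₂ cos Δλ, the central angle is δ ≈ 1.353 rad (77.5°).
Interpolate at f = 5/7 with slerp weights a = sin((1−f)δ)/sin δ ≈ 0.386, b = sin(fδ)/sin δ ≈ 0.843.
p = a·p₁ + b·p₂ ≈ (-0.172, 0.632, 0.756); φ = arcsin(p_z) ≈ 49.08°, λ = atan2(p_y, p_x) ≈ 105.21°.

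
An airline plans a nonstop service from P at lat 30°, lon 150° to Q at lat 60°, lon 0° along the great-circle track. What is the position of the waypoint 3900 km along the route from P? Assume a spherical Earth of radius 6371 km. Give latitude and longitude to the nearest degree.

≈ lat 63°, lon 132°

Write both endpoints as unit vectors p₁, p₂ with components (cos φ cos λ, cos φ sin λ, sin φ).
The central angle between the endpoints is δ = arccos(p₁·p₂) ≈ 1.513 rad (86.7°). The total great-circle distance is δ·R ≈ 1.513 × 6371 ≈ 9638 km, so the target fraction is f = 3900/9638 ≈ 0.405.
Interpolate at f ≈ 0.405 with slerp weights a = sin((1−f)δ)/sin δ ≈ 0.785, b = sin(fδ)/sin δ ≈ 0.576.
p = a·p₁ + b·p₂ ≈ (-0.301, 0.340, 0.891); φ = arcsin(p_z) ≈ 63.00°, λ = atan2(p_y, p_x) ≈ 131.52°.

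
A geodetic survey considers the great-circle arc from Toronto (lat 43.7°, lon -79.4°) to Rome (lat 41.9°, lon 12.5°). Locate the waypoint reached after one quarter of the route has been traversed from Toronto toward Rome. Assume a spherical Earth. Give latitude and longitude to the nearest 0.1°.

From cos δ = sin φ₁ sin φ₂ + cos φ₁ cos φ₂ cos Δλ, the central angle is δ ≈ 1.111 rad (63.7°).
Interpolate at f = 1/4 with slerp weights a = sin((1−f)δ)/sin δ ≈ 0.826, b = sin(fδ)/sin δ ≈ 0.306.
p = a·p₁ + b·p₂ ≈ (0.332, -0.538, 0.775); φ = arcsin(p_z) ≈ 50.80°, λ = atan2(p_y, p_x) ≈ -58.29°.

≈ lat 50.8°, lon -58.3°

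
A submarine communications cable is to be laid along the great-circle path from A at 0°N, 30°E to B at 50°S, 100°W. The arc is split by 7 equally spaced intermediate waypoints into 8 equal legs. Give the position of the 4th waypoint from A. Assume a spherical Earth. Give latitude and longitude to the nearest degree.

Write both endpoints as unit vectors p₁, p₂ with components (cos φ cos λ, cos φ sin λ, sin φ).
The central angle between the endpoints is δ = arccos(p₁·p₂) ≈ 1.997 rad (114.4°).
Interpolate at f = 4/8 with slerp weights a = sin((1−f)δ)/sin δ ≈ 0.923, b = sin(fδ)/sin δ ≈ 0.923.
p = a·p₁ + b·p₂ ≈ (0.696, -0.123, -0.707); φ = arcsin(p_z) ≈ -45.00°, λ = atan2(p_y, p_x) ≈ -10.00°.

≈ 45°S, 10°W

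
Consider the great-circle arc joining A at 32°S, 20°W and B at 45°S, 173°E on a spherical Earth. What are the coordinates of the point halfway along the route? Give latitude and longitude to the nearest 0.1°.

Convert each endpoint to a unit vector on the sphere (x = cos φ cos λ, y = cos φ sin λ, z = sin φ).
The central angle between the endpoints is δ = arccos(p₁·p₂) ≈ 1.782 rad (102.1°).
Interpolate at f = 1/2 with slerp weights a = sin((1−f)δ)/sin δ ≈ 0.795, b = sin(fδ)/sin δ ≈ 0.795.
p = a·p₁ + b·p₂ ≈ (0.076, -0.162, -0.984); φ = arcsin(p_z) ≈ -79.69°, λ = atan2(p_y, p_x) ≈ -65.00°.

≈ 79.7°S, 65.0°W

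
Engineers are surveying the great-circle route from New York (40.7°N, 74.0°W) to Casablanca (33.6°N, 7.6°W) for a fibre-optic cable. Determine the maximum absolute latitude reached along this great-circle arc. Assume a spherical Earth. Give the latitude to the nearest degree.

The great circle lies in the plane with unit normal n̂ = (p₁ × p₂)/|p₁ × p₂|.
Here n̂_z ≈ +0.733; the vertex latitude is φ_max = arccos|n̂_z| ≈ 42.9°.

≈ 43°N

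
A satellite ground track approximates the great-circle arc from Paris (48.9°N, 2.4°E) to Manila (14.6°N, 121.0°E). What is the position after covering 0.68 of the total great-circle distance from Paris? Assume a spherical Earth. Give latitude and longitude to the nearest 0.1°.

≈ 38.4°N, 98.6°E

Write both endpoints as unit vectors p₁, p₂ with components (cos φ cos λ, cos φ sin λ, sin φ).
The central angle between the endpoints is δ = arccos(p₁·p₂) ≈ 1.686 rad (96.6°).
Interpolate at f = 0.68 with slerp weights a = sin((1−f)δ)/sin δ ≈ 0.517, b = sin(fδ)/sin δ ≈ 0.917.
p = a·p₁ + b·p₂ ≈ (-0.118, 0.775, 0.621); φ = arcsin(p_z) ≈ 38.38°, λ = atan2(p_y, p_x) ≈ 98.63°.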